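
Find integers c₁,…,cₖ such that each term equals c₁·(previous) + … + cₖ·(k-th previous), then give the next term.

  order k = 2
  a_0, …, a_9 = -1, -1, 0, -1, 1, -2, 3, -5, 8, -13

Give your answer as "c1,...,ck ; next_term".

  a_2 = -1·-1 + 1·-1 = 0
  a_3 = -1·0 + 1·-1 = -1
  a_4 = -1·-1 + 1·0 = 1
  a_5 = -1·1 + 1·-1 = -2
  a_6 = -1·-2 + 1·1 = 3
  a_7 = -1·3 + 1·-2 = -5
  a_8 = -1·-5 + 1·3 = 8
  a_9 = -1·8 + 1·-5 = -13
  a_10 = -1·-13 + 1·8 = 21

-1,1 ; 21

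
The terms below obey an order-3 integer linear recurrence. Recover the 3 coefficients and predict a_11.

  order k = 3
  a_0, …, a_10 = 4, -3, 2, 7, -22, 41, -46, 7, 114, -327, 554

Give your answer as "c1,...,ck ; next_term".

  a_3 = -2·2 + -1·-3 + 2·4 = 7
  a_4 = -2·7 + -1·2 + 2·-3 = -22
  a_5 = -2·-22 + -1·7 + 2·2 = 41
  a_6 = -2·41 + -1·-22 + 2·7 = -46
  a_7 = -2·-46 + -1·41 + 2·-22 = 7
  a_8 = -2·7 + -1·-46 + 2·41 = 114
  a_9 = -2·114 + -1·7 + 2·-46 = -327
  a_10 = -2·-327 + -1·114 + 2·7 = 554
  a_11 = -2·554 + -1·-327 + 2·114 = -553

-2,-1,2 ; -553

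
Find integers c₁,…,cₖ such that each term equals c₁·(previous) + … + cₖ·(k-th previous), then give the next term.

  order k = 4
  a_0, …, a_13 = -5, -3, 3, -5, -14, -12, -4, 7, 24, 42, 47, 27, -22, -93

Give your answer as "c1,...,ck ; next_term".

  a_4 = 2·-5 + -2·3 + 1·-3 + -1·-5 = -14
  a_5 = 2·-14 + -2·-5 + 1·3 + -1·-3 = -12
  a_6 = 2·-12 + -2·-14 + 1·-5 + -1·3 = -4
  a_7 = 2·-4 + -2·-12 + 1·-14 + -1·-5 = 7
  a_8 = 2·7 + -2·-4 + 1·-12 + -1·-14 = 24
  a_9 = 2·24 + -2·7 + 1·-4 + -1·-12 = 42
  a_10 = 2·42 + -2·24 + 1·7 + -1·-4 = 47
  a_11 = 2·47 + -2·42 + 1·24 + -1·7 = 27
  a_12 = 2·27 + -2·47 + 1·42 + -1·24 = -22
  a_13 = 2·-22 + -2·27 + 1·47 + -1·42 = -93
  a_14 = 2·-93 + -2·-22 + 1·27 + -1·47 = -162

2,-2,1,-1 ; -162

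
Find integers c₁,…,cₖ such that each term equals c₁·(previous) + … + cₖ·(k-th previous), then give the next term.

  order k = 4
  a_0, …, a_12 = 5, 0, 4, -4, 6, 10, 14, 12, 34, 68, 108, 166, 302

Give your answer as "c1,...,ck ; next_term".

1,0,1,2 ; 546

  a_4 = 1·-4 + 0·4 + 1·0 + 2·5 = 6
  a_5 = 1·6 + 0·-4 + 1·4 + 2·0 = 10
  a_6 = 1·10 + 0·6 + 1·-4 + 2·4 = 14
  a_7 = 1·14 + 0·10 + 1·6 + 2·-4 = 12
  a_8 = 1·12 + 0·14 + 1·10 + 2·6 = 34
  a_9 = 1·34 + 0·12 + 1·14 + 2·10 = 68
  a_10 = 1·68 + 0·34 + 1·12 + 2·14 = 108
  a_11 = 1·108 + 0·68 + 1·34 + 2·12 = 166
  a_12 = 1·166 + 0·108 + 1·68 + 2·34 = 302
  a_13 = 1·302 + 0·166 + 1·108 + 2·68 = 546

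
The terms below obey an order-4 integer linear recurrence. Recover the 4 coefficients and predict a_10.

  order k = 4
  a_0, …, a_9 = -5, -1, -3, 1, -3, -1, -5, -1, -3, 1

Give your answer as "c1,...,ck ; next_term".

  a_4 = 1·1 + 0·-3 + -1·-1 + 1·-5 = -3
  a_5 = 1·-3 + 0·1 + -1·-3 + 1·-1 = -1
  a_6 = 1·-1 + 0·-3 + -1·1 + 1·-3 = -5
  a_7 = 1·-5 + 0·-1 + -1·-3 + 1·1 = -1
  a_8 = 1·-1 + 0·-5 + -1·-1 + 1·-3 = -3
  a_9 = 1·-3 + 0·-1 + -1·-5 + 1·-1 = 1
  a_10 = 1·1 + 0·-3 + -1·-1 + 1·-5 = -3

1,0,-1,1 ; -3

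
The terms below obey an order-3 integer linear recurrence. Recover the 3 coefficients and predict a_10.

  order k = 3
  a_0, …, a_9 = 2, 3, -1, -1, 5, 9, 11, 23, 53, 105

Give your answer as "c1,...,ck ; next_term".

2,-1,2 ; 203

  a_3 = 2·-1 + -1·3 + 2·2 = -1
  a_4 = 2·-1 + -1·-1 + 2·3 = 5
  a_5 = 2·5 + -1·-1 + 2·-1 = 9
  a_6 = 2·9 + -1·5 + 2·-1 = 11
  a_7 = 2·11 + -1·9 + 2·5 = 23
  a_8 = 2·23 + -1·11 + 2·9 = 53
  a_9 = 2·53 + -1·23 + 2·11 = 105
  a_10 = 2·105 + -1·53 + 2·23 = 203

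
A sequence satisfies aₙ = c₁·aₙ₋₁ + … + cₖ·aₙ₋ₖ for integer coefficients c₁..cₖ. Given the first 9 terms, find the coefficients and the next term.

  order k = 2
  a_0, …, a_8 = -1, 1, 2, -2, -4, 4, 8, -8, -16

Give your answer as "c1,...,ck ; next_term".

  a_2 = 0·1 + -2·-1 = 2
  a_3 = 0·2 + -2·1 = -2
  a_4 = 0·-2 + -2·2 = -4
  a_5 = 0·-4 + -2·-2 = 4
  a_6 = 0·4 + -2·-4 = 8
  a_7 = 0·8 + -2·4 = -8
  a_8 = 0·-8 + -2·8 = -16
  a_9 = 0·-16 + -2·-8 = 16

0,-2 ; 16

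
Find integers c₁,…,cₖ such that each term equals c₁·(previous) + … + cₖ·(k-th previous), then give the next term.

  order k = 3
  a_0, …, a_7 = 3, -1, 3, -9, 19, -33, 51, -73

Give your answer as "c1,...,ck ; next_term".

-3,-3,-1 ; 99

  a_3 = -3·3 + -3·-1 + -1·3 = -9
  a_4 = -3·-9 + -3·3 + -1·-1 = 19
  a_5 = -3·19 + -3·-9 + -1·3 = -33
  a_6 = -3·-33 + -3·19 + -1·-9 = 51
  a_7 = -3·51 + -3·-33 + -1·19 = -73
  a_8 = -3·-73 + -3·51 + -1·-33 = 99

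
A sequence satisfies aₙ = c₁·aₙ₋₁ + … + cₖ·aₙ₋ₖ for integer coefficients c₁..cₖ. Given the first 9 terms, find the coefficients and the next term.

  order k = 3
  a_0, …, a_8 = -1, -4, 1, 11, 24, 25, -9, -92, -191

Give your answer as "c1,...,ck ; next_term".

  a_3 = 2·1 + -2·-4 + -1·-1 = 11
  a_4 = 2·11 + -2·1 + -1·-4 = 24
  a_5 = 2·24 + -2·11 + -1·1 = 25
  a_6 = 2·25 + -2·24 + -1·11 = -9
  a_7 = 2·-9 + -2·25 + -1·24 = -92
  a_8 = 2·-92 + -2·-9 + -1·25 = -191
  a_9 = 2·-191 + -2·-92 + -1·-9 = -189

2,-2,-1 ; -189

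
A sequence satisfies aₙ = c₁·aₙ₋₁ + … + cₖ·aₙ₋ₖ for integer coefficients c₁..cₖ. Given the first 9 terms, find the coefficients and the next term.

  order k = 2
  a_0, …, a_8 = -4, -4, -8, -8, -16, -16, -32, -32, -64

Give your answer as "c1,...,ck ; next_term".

  a_2 = 0·-4 + 2·-4 = -8
  a_3 = 0·-8 + 2·-4 = -8
  a_4 = 0·-8 + 2·-8 = -16
  a_5 = 0·-16 + 2·-8 = -16
  a_6 = 0·-16 + 2·-16 = -32
  a_7 = 0·-32 + 2·-16 = -32
  a_8 = 0·-32 + 2·-32 = -64
  a_9 = 0·-64 + 2·-32 = -64

0,2 ; -64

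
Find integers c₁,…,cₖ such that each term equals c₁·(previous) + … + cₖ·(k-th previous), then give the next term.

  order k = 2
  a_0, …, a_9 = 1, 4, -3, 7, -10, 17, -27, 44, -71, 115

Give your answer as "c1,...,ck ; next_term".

-1,1 ; -186

  a_2 = -1·4 + 1·1 = -3
  a_3 = -1·-3 + 1·4 = 7
  a_4 = -1·7 + 1·-3 = -10
  a_5 = -1·-10 + 1·7 = 17
  a_6 = -1·17 + 1·-10 = -27
  a_7 = -1·-27 + 1·17 = 44
  a_8 = -1·44 + 1·-27 = -71
  a_9 = -1·-71 + 1·44 = 115
  a_10 = -1·115 + 1·-71 = -186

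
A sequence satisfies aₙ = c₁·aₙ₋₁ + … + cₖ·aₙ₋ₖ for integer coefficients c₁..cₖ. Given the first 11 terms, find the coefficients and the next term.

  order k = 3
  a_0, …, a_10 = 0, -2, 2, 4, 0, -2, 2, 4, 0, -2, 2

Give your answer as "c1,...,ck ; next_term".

1,-1,1 ; 4

  a_3 = 1·2 + -1·-2 + 1·0 = 4
  a_4 = 1·4 + -1·2 + 1·-2 = 0
  a_5 = 1·0 + -1·4 + 1·2 = -2
  a_6 = 1·-2 + -1·0 + 1·4 = 2
  a_7 = 1·2 + -1·-2 + 1·0 = 4
  a_8 = 1·4 + -1·2 + 1·-2 = 0
  a_9 = 1·0 + -1·4 + 1·2 = -2
  a_10 = 1·-2 + -1·0 + 1·4 = 2
  a_11 = 1·2 + -1·-2 + 1·0 = 4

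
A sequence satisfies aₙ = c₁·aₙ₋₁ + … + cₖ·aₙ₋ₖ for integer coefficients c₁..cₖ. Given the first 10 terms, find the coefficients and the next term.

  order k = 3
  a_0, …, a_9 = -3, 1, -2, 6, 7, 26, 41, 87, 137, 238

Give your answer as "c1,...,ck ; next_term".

  a_3 = 2·-2 + 1·1 + -3·-3 = 6
  a_4 = 2·6 + 1·-2 + -3·1 = 7
  a_5 = 2·7 + 1·6 + -3·-2 = 26
  a_6 = 2·26 + 1·7 + -3·6 = 41
  a_7 = 2·41 + 1·26 + -3·7 = 87
  a_8 = 2·87 + 1·41 + -3·26 = 137
  a_9 = 2·137 + 1·87 + -3·41 = 238
  a_10 = 2·238 + 1·137 + -3·87 = 352

2,1,-3 ; 352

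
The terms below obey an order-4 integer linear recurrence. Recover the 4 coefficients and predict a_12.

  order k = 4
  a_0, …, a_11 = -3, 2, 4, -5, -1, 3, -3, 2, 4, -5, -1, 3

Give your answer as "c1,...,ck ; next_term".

0,-1,0,-1 ; -3

  a_4 = 0·-5 + -1·4 + 0·2 + -1·-3 = -1
  a_5 = 0·-1 + -1·-5 + 0·4 + -1·2 = 3
  a_6 = 0·3 + -1·-1 + 0·-5 + -1·4 = -3
  a_7 = 0·-3 + -1·3 + 0·-1 + -1·-5 = 2
  a_8 = 0·2 + -1·-3 + 0·3 + -1·-1 = 4
  a_9 = 0·4 + -1·2 + 0·-3 + -1·3 = -5
  a_10 = 0·-5 + -1·4 + 0·2 + -1·-3 = -1
  a_11 = 0·-1 + -1·-5 + 0·4 + -1·2 = 3
  a_12 = 0·3 + -1·-1 + 0·-5 + -1·4 = -3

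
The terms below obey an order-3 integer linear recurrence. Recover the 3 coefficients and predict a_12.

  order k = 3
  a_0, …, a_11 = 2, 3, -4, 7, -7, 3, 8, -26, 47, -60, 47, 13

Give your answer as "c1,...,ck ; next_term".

  a_3 = -2·-4 + -1·3 + 1·2 = 7
  a_4 = -2·7 + -1·-4 + 1·3 = -7
  a_5 = -2·-7 + -1·7 + 1·-4 = 3
  a_6 = -2·3 + -1·-7 + 1·7 = 8
  a_7 = -2·8 + -1·3 + 1·-7 = -26
  a_8 = -2·-26 + -1·8 + 1·3 = 47
  a_9 = -2·47 + -1·-26 + 1·8 = -60
  a_10 = -2·-60 + -1·47 + 1·-26 = 47
  a_11 = -2·47 + -1·-60 + 1·47 = 13
  a_12 = -2·13 + -1·47 + 1·-60 = -133

-2,-1,1 ; -133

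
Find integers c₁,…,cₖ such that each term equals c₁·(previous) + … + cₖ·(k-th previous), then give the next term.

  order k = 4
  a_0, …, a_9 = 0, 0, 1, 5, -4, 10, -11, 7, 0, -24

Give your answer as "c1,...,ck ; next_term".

  a_4 = -1·5 + 1·1 + 1·0 + -2·0 = -4
  a_5 = -1·-4 + 1·5 + 1·1 + -2·0 = 10
  a_6 = -1·10 + 1·-4 + 1·5 + -2·1 = -11
  a_7 = -1·-11 + 1·10 + 1·-4 + -2·5 = 7
  a_8 = -1·7 + 1·-11 + 1·10 + -2·-4 = 0
  a_9 = -1·0 + 1·7 + 1·-11 + -2·10 = -24
  a_10 = -1·-24 + 1·0 + 1·7 + -2·-11 = 53

-1,1,1,-2 ; 53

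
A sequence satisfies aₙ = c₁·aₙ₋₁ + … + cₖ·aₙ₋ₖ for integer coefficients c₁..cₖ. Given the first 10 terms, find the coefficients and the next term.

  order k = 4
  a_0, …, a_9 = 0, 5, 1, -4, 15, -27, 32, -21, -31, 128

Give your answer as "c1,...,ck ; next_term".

-1,1,2,-2 ; -265

  a_4 = -1·-4 + 1·1 + 2·5 + -2·0 = 15
  a_5 = -1·15 + 1·-4 + 2·1 + -2·5 = -27
  a_6 = -1·-27 + 1·15 + 2·-4 + -2·1 = 32
  a_7 = -1·32 + 1·-27 + 2·15 + -2·-4 = -21
  a_8 = -1·-21 + 1·32 + 2·-27 + -2·15 = -31
  a_9 = -1·-31 + 1·-21 + 2·32 + -2·-27 = 128
  a_10 = -1·128 + 1·-31 + 2·-21 + -2·32 = -265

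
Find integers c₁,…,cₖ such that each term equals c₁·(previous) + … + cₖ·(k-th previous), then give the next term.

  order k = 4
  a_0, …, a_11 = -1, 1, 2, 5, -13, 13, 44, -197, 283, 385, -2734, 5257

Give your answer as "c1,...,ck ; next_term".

-2,-4,4,-1 ; 1679

  a_4 = -2·5 + -4·2 + 4·1 + -1·-1 = -13
  a_5 = -2·-13 + -4·5 + 4·2 + -1·1 = 13
  a_6 = -2·13 + -4·-13 + 4·5 + -1·2 = 44
  a_7 = -2·44 + -4·13 + 4·-13 + -1·5 = -197
  a_8 = -2·-197 + -4·44 + 4·13 + -1·-13 = 283
  a_9 = -2·283 + -4·-197 + 4·44 + -1·13 = 385
  a_10 = -2·385 + -4·283 + 4·-197 + -1·44 = -2734
  a_11 = -2·-2734 + -4·385 + 4·283 + -1·-197 = 5257
  a_12 = -2·5257 + -4·-2734 + 4·385 + -1·283 = 1679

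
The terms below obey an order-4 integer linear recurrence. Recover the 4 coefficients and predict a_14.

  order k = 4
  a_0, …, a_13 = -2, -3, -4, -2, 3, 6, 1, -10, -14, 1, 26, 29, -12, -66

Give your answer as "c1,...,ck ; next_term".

  a_4 = 1·-2 + -1·-4 + -1·-3 + 1·-2 = 3
  a_5 = 1·3 + -1·-2 + -1·-4 + 1·-3 = 6
  a_6 = 1·6 + -1·3 + -1·-2 + 1·-4 = 1
  a_7 = 1·1 + -1·6 + -1·3 + 1·-2 = -10
  a_8 = 1·-10 + -1·1 + -1·6 + 1·3 = -14
  a_9 = 1·-14 + -1·-10 + -1·1 + 1·6 = 1
  a_10 = 1·1 + -1·-14 + -1·-10 + 1·1 = 26
  a_11 = 1·26 + -1·1 + -1·-14 + 1·-10 = 29
  a_12 = 1·29 + -1·26 + -1·1 + 1·-14 = -12
  a_13 = 1·-12 + -1·29 + -1·26 + 1·1 = -66
  a_14 = 1·-66 + -1·-12 + -1·29 + 1·26 = -57

1,-1,-1,1 ; -57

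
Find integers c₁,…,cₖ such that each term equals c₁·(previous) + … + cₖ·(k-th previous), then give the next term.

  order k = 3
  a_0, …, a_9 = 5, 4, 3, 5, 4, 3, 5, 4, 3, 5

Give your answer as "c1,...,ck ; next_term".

0,0,1 ; 4

  a_3 = 0·3 + 0·4 + 1·5 = 5
  a_4 = 0·5 + 0·3 + 1·4 = 4
  a_5 = 0·4 + 0·5 + 1·3 = 3
  a_6 = 0·3 + 0·4 + 1·5 = 5
  a_7 = 0·5 + 0·3 + 1·4 = 4
  a_8 = 0·4 + 0·5 + 1·3 = 3
  a_9 = 0·3 + 0·4 + 1·5 = 5
  a_10 = 0·5 + 0·3 + 1·4 = 4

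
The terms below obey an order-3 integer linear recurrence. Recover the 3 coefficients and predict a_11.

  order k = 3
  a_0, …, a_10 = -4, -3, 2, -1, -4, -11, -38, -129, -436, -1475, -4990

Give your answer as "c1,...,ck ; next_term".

3,1,1 ; -16881

  a_3 = 3·2 + 1·-3 + 1·-4 = -1
  a_4 = 3·-1 + 1·2 + 1·-3 = -4
  a_5 = 3·-4 + 1·-1 + 1·2 = -11
  a_6 = 3·-11 + 1·-4 + 1·-1 = -38
  a_7 = 3·-38 + 1·-11 + 1·-4 = -129
  a_8 = 3·-129 + 1·-38 + 1·-11 = -436
  a_9 = 3·-436 + 1·-129 + 1·-38 = -1475
  a_10 = 3·-1475 + 1·-436 + 1·-129 = -4990
  a_11 = 3·-4990 + 1·-1475 + 1·-436 = -16881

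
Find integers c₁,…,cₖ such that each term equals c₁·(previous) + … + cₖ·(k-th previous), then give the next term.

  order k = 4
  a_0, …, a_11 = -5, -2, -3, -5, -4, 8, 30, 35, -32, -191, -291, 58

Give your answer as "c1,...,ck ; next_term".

2,-3,-1,1 ; 1148

  a_4 = 2·-5 + -3·-3 + -1·-2 + 1·-5 = -4
  a_5 = 2·-4 + -3·-5 + -1·-3 + 1·-2 = 8
  a_6 = 2·8 + -3·-4 + -1·-5 + 1·-3 = 30
  a_7 = 2·30 + -3·8 + -1·-4 + 1·-5 = 35
  a_8 = 2·35 + -3·30 + -1·8 + 1·-4 = -32
  a_9 = 2·-32 + -3·35 + -1·30 + 1·8 = -191
  a_10 = 2·-191 + -3·-32 + -1·35 + 1·30 = -291
  a_11 = 2·-291 + -3·-191 + -1·-32 + 1·35 = 58
  a_12 = 2·58 + -3·-291 + -1·-191 + 1·-32 = 1148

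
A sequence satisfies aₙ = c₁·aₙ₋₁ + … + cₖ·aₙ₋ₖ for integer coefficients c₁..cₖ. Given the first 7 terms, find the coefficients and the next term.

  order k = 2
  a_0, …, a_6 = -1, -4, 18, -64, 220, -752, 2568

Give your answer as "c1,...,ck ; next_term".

  a_2 = -4·-4 + -2·-1 = 18
  a_3 = -4·18 + -2·-4 = -64
  a_4 = -4·-64 + -2·18 = 220
  a_5 = -4·220 + -2·-64 = -752
  a_6 = -4·-752 + -2·220 = 2568
  a_7 = -4·2568 + -2·-752 = -8768

-4,-2 ; -8768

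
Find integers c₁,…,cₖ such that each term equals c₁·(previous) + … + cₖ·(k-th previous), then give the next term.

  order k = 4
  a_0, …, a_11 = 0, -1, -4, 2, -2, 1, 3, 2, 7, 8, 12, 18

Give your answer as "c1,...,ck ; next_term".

  a_4 = 1·2 + 1·-4 + 0·-1 + -1·0 = -2
  a_5 = 1·-2 + 1·2 + 0·-4 + -1·-1 = 1
  a_6 = 1·1 + 1·-2 + 0·2 + -1·-4 = 3
  a_7 = 1·3 + 1·1 + 0·-2 + -1·2 = 2
  a_8 = 1·2 + 1·3 + 0·1 + -1·-2 = 7
  a_9 = 1·7 + 1·2 + 0·3 + -1·1 = 8
  a_10 = 1·8 + 1·7 + 0·2 + -1·3 = 12
  a_11 = 1·12 + 1·8 + 0·7 + -1·2 = 18
  a_12 = 1·18 + 1·12 + 0·8 + -1·7 = 23

1,1,0,-1 ; 23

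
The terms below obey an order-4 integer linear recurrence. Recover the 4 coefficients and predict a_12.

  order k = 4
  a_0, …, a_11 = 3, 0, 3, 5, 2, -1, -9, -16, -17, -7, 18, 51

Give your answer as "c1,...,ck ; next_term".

  a_4 = 1·5 + 0·3 + -1·0 + -1·3 = 2
  a_5 = 1·2 + 0·5 + -1·3 + -1·0 = -1
  a_6 = 1·-1 + 0·2 + -1·5 + -1·3 = -9
  a_7 = 1·-9 + 0·-1 + -1·2 + -1·5 = -16
  a_8 = 1·-16 + 0·-9 + -1·-1 + -1·2 = -17
  a_9 = 1·-17 + 0·-16 + -1·-9 + -1·-1 = -7
  a_10 = 1·-7 + 0·-17 + -1·-16 + -1·-9 = 18
  a_11 = 1·18 + 0·-7 + -1·-17 + -1·-16 = 51
  a_12 = 1·51 + 0·18 + -1·-7 + -1·-17 = 75

1,0,-1,-1 ; 75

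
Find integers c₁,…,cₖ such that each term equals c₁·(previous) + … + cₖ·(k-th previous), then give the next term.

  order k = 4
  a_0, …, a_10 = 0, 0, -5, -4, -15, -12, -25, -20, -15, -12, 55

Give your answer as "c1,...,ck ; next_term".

0,3,0,-4 ; 44

  a_4 = 0·-4 + 3·-5 + 0·0 + -4·0 = -15
  a_5 = 0·-15 + 3·-4 + 0·-5 + -4·0 = -12
  a_6 = 0·-12 + 3·-15 + 0·-4 + -4·-5 = -25
  a_7 = 0·-25 + 3·-12 + 0·-15 + -4·-4 = -20
  a_8 = 0·-20 + 3·-25 + 0·-12 + -4·-15 = -15
  a_9 = 0·-15 + 3·-20 + 0·-25 + -4·-12 = -12
  a_10 = 0·-12 + 3·-15 + 0·-20 + -4·-25 = 55
  a_11 = 0·55 + 3·-12 + 0·-15 + -4·-20 = 44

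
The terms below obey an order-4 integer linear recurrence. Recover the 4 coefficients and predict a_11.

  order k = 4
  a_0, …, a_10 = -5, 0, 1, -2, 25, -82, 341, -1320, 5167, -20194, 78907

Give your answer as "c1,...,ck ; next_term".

  a_4 = -3·-2 + 4·1 + 1·0 + -3·-5 = 25
  a_5 = -3·25 + 4·-2 + 1·1 + -3·0 = -82
  a_6 = -3·-82 + 4·25 + 1·-2 + -3·1 = 341
  a_7 = -3·341 + 4·-82 + 1·25 + -3·-2 = -1320
  a_8 = -3·-1320 + 4·341 + 1·-82 + -3·25 = 5167
  a_9 = -3·5167 + 4·-1320 + 1·341 + -3·-82 = -20194
  a_10 = -3·-20194 + 4·5167 + 1·-1320 + -3·341 = 78907
  a_11 = -3·78907 + 4·-20194 + 1·5167 + -3·-1320 = -308370

-3,4,1,-3 ; -308370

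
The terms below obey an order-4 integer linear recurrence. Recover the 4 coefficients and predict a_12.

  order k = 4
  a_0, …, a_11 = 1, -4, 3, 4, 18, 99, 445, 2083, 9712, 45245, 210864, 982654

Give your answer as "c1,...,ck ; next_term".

  a_4 = 4·4 + 3·3 + 1·-4 + -3·1 = 18
  a_5 = 4·18 + 3·4 + 1·3 + -3·-4 = 99
  a_6 = 4·99 + 3·18 + 1·4 + -3·3 = 445
  a_7 = 4·445 + 3·99 + 1·18 + -3·4 = 2083
  a_8 = 4·2083 + 3·445 + 1·99 + -3·18 = 9712
  a_9 = 4·9712 + 3·2083 + 1·445 + -3·99 = 45245
  a_10 = 4·45245 + 3·9712 + 1·2083 + -3·445 = 210864
  a_11 = 4·210864 + 3·45245 + 1·9712 + -3·2083 = 982654
  a_12 = 4·982654 + 3·210864 + 1·45245 + -3·9712 = 4579317

4,3,1,-3 ; 4579317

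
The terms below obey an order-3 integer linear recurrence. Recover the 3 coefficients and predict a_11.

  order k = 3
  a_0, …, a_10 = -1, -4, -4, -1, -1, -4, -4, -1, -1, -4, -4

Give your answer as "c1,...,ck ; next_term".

1,-1,1 ; -1

  a_3 = 1·-4 + -1·-4 + 1·-1 = -1
  a_4 = 1·-1 + -1·-4 + 1·-4 = -1
  a_5 = 1·-1 + -1·-1 + 1·-4 = -4
  a_6 = 1·-4 + -1·-1 + 1·-1 = -4
  a_7 = 1·-4 + -1·-4 + 1·-1 = -1
  a_8 = 1·-1 + -1·-4 + 1·-4 = -1
  a_9 = 1·-1 + -1·-1 + 1·-4 = -4
  a_10 = 1·-4 + -1·-1 + 1·-1 = -4
  a_11 = 1·-4 + -1·-4 + 1·-1 = -1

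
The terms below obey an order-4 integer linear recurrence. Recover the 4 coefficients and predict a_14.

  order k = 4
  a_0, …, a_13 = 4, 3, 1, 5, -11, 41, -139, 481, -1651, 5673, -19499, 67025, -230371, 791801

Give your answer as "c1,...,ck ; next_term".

  a_4 = -3·5 + 0·1 + -4·3 + 4·4 = -11
  a_5 = -3·-11 + 0·5 + -4·1 + 4·3 = 41
  a_6 = -3·41 + 0·-11 + -4·5 + 4·1 = -139
  a_7 = -3·-139 + 0·41 + -4·-11 + 4·5 = 481
  a_8 = -3·481 + 0·-139 + -4·41 + 4·-11 = -1651
  a_9 = -3·-1651 + 0·481 + -4·-139 + 4·41 = 5673
  a_10 = -3·5673 + 0·-1651 + -4·481 + 4·-139 = -19499
  a_11 = -3·-19499 + 0·5673 + -4·-1651 + 4·481 = 67025
  a_12 = -3·67025 + 0·-19499 + -4·5673 + 4·-1651 = -230371
  a_13 = -3·-230371 + 0·67025 + -4·-19499 + 4·5673 = 791801
  a_14 = -3·791801 + 0·-230371 + -4·67025 + 4·-19499 = -2721499

-3,0,-4,4 ; -2721499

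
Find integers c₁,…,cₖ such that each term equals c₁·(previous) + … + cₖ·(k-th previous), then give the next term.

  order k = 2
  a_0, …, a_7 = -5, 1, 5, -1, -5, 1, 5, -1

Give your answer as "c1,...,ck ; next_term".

0,-1 ; -5

  a_2 = 0·1 + -1·-5 = 5
  a_3 = 0·5 + -1·1 = -1
  a_4 = 0·-1 + -1·5 = -5
  a_5 = 0·-5 + -1·-1 = 1
  a_6 = 0·1 + -1·-5 = 5
  a_7 = 0·5 + -1·1 = -1
  a_8 = 0·-1 + -1·5 = -5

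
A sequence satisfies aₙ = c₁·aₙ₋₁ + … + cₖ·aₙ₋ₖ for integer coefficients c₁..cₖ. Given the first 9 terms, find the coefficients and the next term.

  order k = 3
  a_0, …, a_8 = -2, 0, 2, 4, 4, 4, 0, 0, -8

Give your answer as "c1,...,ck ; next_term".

  a_3 = 0·2 + 2·0 + -2·-2 = 4
  a_4 = 0·4 + 2·2 + -2·0 = 4
  a_5 = 0·4 + 2·4 + -2·2 = 4
  a_6 = 0·4 + 2·4 + -2·4 = 0
  a_7 = 0·0 + 2·4 + -2·4 = 0
  a_8 = 0·0 + 2·0 + -2·4 = -8
  a_9 = 0·-8 + 2·0 + -2·0 = 0

0,2,-2 ; 0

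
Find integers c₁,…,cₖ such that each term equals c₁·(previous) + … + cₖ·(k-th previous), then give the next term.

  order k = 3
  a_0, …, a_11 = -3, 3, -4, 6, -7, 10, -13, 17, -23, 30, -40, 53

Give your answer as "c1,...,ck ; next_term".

0,1,-1 ; -70

  a_3 = 0·-4 + 1·3 + -1·-3 = 6
  a_4 = 0·6 + 1·-4 + -1·3 = -7
  a_5 = 0·-7 + 1·6 + -1·-4 = 10
  a_6 = 0·10 + 1·-7 + -1·6 = -13
  a_7 = 0·-13 + 1·10 + -1·-7 = 17
  a_8 = 0·17 + 1·-13 + -1·10 = -23
  a_9 = 0·-23 + 1·17 + -1·-13 = 30
  a_10 = 0·30 + 1·-23 + -1·17 = -40
  a_11 = 0·-40 + 1·30 + -1·-23 = 53
  a_12 = 0·53 + 1·-40 + -1·30 = -70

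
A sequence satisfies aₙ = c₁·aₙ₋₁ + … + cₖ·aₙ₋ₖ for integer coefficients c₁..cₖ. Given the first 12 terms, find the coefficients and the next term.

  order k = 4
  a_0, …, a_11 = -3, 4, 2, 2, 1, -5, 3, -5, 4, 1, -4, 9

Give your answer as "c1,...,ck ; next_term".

  a_4 = -1·2 + 0·2 + 0·4 + -1·-3 = 1
  a_5 = -1·1 + 0·2 + 0·2 + -1·4 = -5
  a_6 = -1·-5 + 0·1 + 0·2 + -1·2 = 3
  a_7 = -1·3 + 0·-5 + 0·1 + -1·2 = -5
  a_8 = -1·-5 + 0·3 + 0·-5 + -1·1 = 4
  a_9 = -1·4 + 0·-5 + 0·3 + -1·-5 = 1
  a_10 = -1·1 + 0·4 + 0·-5 + -1·3 = -4
  a_11 = -1·-4 + 0·1 + 0·4 + -1·-5 = 9
  a_12 = -1·9 + 0·-4 + 0·1 + -1·4 = -13

-1,0,0,-1 ; -13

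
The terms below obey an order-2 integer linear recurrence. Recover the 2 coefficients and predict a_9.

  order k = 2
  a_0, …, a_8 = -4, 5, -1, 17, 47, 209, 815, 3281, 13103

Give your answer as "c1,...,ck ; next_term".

3,4 ; 52433

  a_2 = 3·5 + 4·-4 = -1
  a_3 = 3·-1 + 4·5 = 17
  a_4 = 3·17 + 4·-1 = 47
  a_5 = 3·47 + 4·17 = 209
  a_6 = 3·209 + 4·47 = 815
  a_7 = 3·815 + 4·209 = 3281
  a_8 = 3·3281 + 4·815 = 13103
  a_9 = 3·13103 + 4·3281 = 52433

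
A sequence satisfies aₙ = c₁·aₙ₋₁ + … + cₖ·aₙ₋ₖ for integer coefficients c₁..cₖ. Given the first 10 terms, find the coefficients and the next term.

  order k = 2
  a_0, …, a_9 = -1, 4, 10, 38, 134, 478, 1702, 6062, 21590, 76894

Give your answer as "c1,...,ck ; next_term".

  a_2 = 3·4 + 2·-1 = 10
  a_3 = 3·10 + 2·4 = 38
  a_4 = 3·38 + 2·10 = 134
  a_5 = 3·134 + 2·38 = 478
  a_6 = 3·478 + 2·134 = 1702
  a_7 = 3·1702 + 2·478 = 6062
  a_8 = 3·6062 + 2·1702 = 21590
  a_9 = 3·21590 + 2·6062 = 76894
  a_10 = 3·76894 + 2·21590 = 273862

3,2 ; 273862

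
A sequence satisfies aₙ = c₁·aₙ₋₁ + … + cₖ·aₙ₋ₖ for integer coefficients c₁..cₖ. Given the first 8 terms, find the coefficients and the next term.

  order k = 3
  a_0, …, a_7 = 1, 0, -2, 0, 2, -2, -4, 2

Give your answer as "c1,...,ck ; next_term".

  a_3 = 1·-2 + -1·0 + 2·1 = 0
  a_4 = 1·0 + -1·-2 + 2·0 = 2
  a_5 = 1·2 + -1·0 + 2·-2 = -2
  a_6 = 1·-2 + -1·2 + 2·0 = -4
  a_7 = 1·-4 + -1·-2 + 2·2 = 2
  a_8 = 1·2 + -1·-4 + 2·-2 = 2

1,-1,2 ; 2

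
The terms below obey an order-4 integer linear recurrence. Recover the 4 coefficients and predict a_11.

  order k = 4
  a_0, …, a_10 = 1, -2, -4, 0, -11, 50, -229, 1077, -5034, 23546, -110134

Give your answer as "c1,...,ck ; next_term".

-4,3,-1,-1 ; 515131

  a_4 = -4·0 + 3·-4 + -1·-2 + -1·1 = -11
  a_5 = -4·-11 + 3·0 + -1·-4 + -1·-2 = 50
  a_6 = -4·50 + 3·-11 + -1·0 + -1·-4 = -229
  a_7 = -4·-229 + 3·50 + -1·-11 + -1·0 = 1077
  a_8 = -4·1077 + 3·-229 + -1·50 + -1·-11 = -5034
  a_9 = -4·-5034 + 3·1077 + -1·-229 + -1·50 = 23546
  a_10 = -4·23546 + 3·-5034 + -1·1077 + -1·-229 = -110134
  a_11 = -4·-110134 + 3·23546 + -1·-5034 + -1·1077 = 515131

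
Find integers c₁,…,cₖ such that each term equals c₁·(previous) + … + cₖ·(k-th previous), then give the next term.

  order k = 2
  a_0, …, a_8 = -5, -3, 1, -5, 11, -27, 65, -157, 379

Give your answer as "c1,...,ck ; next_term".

-2,1 ; -915

  a_2 = -2·-3 + 1·-5 = 1
  a_3 = -2·1 + 1·-3 = -5
  a_4 = -2·-5 + 1·1 = 11
  a_5 = -2·11 + 1·-5 = -27
  a_6 = -2·-27 + 1·11 = 65
  a_7 = -2·65 + 1·-27 = -157
  a_8 = -2·-157 + 1·65 = 379
  a_9 = -2·379 + 1·-157 = -915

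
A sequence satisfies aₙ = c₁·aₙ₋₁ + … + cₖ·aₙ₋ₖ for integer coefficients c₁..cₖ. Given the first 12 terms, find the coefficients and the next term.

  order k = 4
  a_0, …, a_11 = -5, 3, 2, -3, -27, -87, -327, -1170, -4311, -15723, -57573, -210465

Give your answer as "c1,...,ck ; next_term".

3,3,-3,3 ; -769878

  a_4 = 3·-3 + 3·2 + -3·3 + 3·-5 = -27
  a_5 = 3·-27 + 3·-3 + -3·2 + 3·3 = -87
  a_6 = 3·-87 + 3·-27 + -3·-3 + 3·2 = -327
  a_7 = 3·-327 + 3·-87 + -3·-27 + 3·-3 = -1170
  a_8 = 3·-1170 + 3·-327 + -3·-87 + 3·-27 = -4311
  a_9 = 3·-4311 + 3·-1170 + -3·-327 + 3·-87 = -15723
  a_10 = 3·-15723 + 3·-4311 + -3·-1170 + 3·-327 = -57573
  a_11 = 3·-57573 + 3·-15723 + -3·-4311 + 3·-1170 = -210465
  a_12 = 3·-210465 + 3·-57573 + -3·-15723 + 3·-4311 = -769878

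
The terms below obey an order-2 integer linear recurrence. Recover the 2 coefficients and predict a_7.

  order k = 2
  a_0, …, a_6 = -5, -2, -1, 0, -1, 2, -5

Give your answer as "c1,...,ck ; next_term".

  a_2 = -2·-2 + 1·-5 = -1
  a_3 = -2·-1 + 1·-2 = 0
  a_4 = -2·0 + 1·-1 = -1
  a_5 = -2·-1 + 1·0 = 2
  a_6 = -2·2 + 1·-1 = -5
  a_7 = -2·-5 + 1·2 = 12

-2,1 ; 12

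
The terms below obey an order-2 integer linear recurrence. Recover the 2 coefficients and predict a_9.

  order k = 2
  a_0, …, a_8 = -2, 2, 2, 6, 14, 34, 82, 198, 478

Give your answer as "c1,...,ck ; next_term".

  a_2 = 2·2 + 1·-2 = 2
  a_3 = 2·2 + 1·2 = 6
  a_4 = 2·6 + 1·2 = 14
  a_5 = 2·14 + 1·6 = 34
  a_6 = 2·34 + 1·14 = 82
  a_7 = 2·82 + 1·34 = 198
  a_8 = 2·198 + 1·82 = 478
  a_9 = 2·478 + 1·198 = 1154

2,1 ; 1154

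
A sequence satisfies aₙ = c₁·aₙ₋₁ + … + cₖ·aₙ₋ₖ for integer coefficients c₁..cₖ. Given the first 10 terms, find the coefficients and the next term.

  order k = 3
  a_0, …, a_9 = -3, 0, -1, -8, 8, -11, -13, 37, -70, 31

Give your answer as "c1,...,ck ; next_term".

  a_3 = -1·-1 + 0·0 + 3·-3 = -8
  a_4 = -1·-8 + 0·-1 + 3·0 = 8
  a_5 = -1·8 + 0·-8 + 3·-1 = -11
  a_6 = -1·-11 + 0·8 + 3·-8 = -13
  a_7 = -1·-13 + 0·-11 + 3·8 = 37
  a_8 = -1·37 + 0·-13 + 3·-11 = -70
  a_9 = -1·-70 + 0·37 + 3·-13 = 31
  a_10 = -1·31 + 0·-70 + 3·37 = 80

-1,0,3 ; 80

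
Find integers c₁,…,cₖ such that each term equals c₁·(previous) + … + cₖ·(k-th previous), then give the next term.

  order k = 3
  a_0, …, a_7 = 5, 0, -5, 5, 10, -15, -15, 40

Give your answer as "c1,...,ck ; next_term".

  a_3 = 0·-5 + -2·0 + 1·5 = 5
  a_4 = 0·5 + -2·-5 + 1·0 = 10
  a_5 = 0·10 + -2·5 + 1·-5 = -15
  a_6 = 0·-15 + -2·10 + 1·5 = -15
  a_7 = 0·-15 + -2·-15 + 1·10 = 40
  a_8 = 0·40 + -2·-15 + 1·-15 = 15

0,-2,1 ; 15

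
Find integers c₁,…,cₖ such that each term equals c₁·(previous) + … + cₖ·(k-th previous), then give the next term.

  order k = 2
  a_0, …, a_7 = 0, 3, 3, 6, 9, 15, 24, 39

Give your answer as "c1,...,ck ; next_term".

1,1 ; 63

  a_2 = 1·3 + 1·0 = 3
  a_3 = 1·3 + 1·3 = 6
  a_4 = 1·6 + 1·3 = 9
  a_5 = 1·9 + 1·6 = 15
  a_6 = 1·15 + 1·9 = 24
  a_7 = 1·24 + 1·15 = 39
  a_8 = 1·39 + 1·24 = 63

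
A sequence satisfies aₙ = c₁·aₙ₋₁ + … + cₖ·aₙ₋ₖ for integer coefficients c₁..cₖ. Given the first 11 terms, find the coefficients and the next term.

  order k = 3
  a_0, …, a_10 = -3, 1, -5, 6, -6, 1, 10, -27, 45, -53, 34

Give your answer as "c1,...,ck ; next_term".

-2,-1,1 ; 30

  a_3 = -2·-5 + -1·1 + 1·-3 = 6
  a_4 = -2·6 + -1·-5 + 1·1 = -6
  a_5 = -2·-6 + -1·6 + 1·-5 = 1
  a_6 = -2·1 + -1·-6 + 1·6 = 10
  a_7 = -2·10 + -1·1 + 1·-6 = -27
  a_8 = -2·-27 + -1·10 + 1·1 = 45
  a_9 = -2·45 + -1·-27 + 1·10 = -53
  a_10 = -2·-53 + -1·45 + 1·-27 = 34
  a_11 = -2·34 + -1·-53 + 1·45 = 30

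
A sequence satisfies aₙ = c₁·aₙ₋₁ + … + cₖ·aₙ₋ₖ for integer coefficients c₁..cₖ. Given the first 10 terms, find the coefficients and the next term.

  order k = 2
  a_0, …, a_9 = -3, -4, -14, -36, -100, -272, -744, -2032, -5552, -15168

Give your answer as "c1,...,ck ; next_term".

2,2 ; -41440

  a_2 = 2·-4 + 2·-3 = -14
  a_3 = 2·-14 + 2·-4 = -36
  a_4 = 2·-36 + 2·-14 = -100
  a_5 = 2·-100 + 2·-36 = -272
  a_6 = 2·-272 + 2·-100 = -744
  a_7 = 2·-744 + 2·-272 = -2032
  a_8 = 2·-2032 + 2·-744 = -5552
  a_9 = 2·-5552 + 2·-2032 = -15168
  a_10 = 2·-15168 + 2·-5552 = -41440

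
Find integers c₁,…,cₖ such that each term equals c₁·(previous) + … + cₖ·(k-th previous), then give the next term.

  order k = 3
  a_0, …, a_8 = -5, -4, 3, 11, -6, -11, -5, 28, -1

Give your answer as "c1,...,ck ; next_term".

  a_3 = -1·3 + -1·-4 + -2·-5 = 11
  a_4 = -1·11 + -1·3 + -2·-4 = -6
  a_5 = -1·-6 + -1·11 + -2·3 = -11
  a_6 = -1·-11 + -1·-6 + -2·11 = -5
  a_7 = -1·-5 + -1·-11 + -2·-6 = 28
  a_8 = -1·28 + -1·-5 + -2·-11 = -1
  a_9 = -1·-1 + -1·28 + -2·-5 = -17

-1,-1,-2 ; -17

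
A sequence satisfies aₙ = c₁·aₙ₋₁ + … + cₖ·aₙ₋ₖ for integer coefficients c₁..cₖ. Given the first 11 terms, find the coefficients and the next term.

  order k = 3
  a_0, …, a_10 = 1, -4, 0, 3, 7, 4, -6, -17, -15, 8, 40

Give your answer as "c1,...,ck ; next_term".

1,-1,-1 ; 47

  a_3 = 1·0 + -1·-4 + -1·1 = 3
  a_4 = 1·3 + -1·0 + -1·-4 = 7
  a_5 = 1·7 + -1·3 + -1·0 = 4
  a_6 = 1·4 + -1·7 + -1·3 = -6
  a_7 = 1·-6 + -1·4 + -1·7 = -17
  a_8 = 1·-17 + -1·-6 + -1·4 = -15
  a_9 = 1·-15 + -1·-17 + -1·-6 = 8
  a_10 = 1·8 + -1·-15 + -1·-17 = 40
  a_11 = 1·40 + -1·8 + -1·-15 = 47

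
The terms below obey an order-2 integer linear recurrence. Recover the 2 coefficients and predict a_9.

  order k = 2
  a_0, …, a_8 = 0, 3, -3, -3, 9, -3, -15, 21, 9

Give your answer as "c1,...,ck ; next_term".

-1,-2 ; -51

  a_2 = -1·3 + -2·0 = -3
  a_3 = -1·-3 + -2·3 = -3
  a_4 = -1·-3 + -2·-3 = 9
  a_5 = -1·9 + -2·-3 = -3
  a_6 = -1·-3 + -2·9 = -15
  a_7 = -1·-15 + -2·-3 = 21
  a_8 = -1·21 + -2·-15 = 9
  a_9 = -1·9 + -2·21 = -51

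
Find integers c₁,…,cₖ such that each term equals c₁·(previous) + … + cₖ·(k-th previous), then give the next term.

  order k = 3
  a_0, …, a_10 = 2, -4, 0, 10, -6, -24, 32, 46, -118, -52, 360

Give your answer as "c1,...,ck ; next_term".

  a_3 = -1·0 + -3·-4 + -1·2 = 10
  a_4 = -1·10 + -3·0 + -1·-4 = -6
  a_5 = -1·-6 + -3·10 + -1·0 = -24
  a_6 = -1·-24 + -3·-6 + -1·10 = 32
  a_7 = -1·32 + -3·-24 + -1·-6 = 46
  a_8 = -1·46 + -3·32 + -1·-24 = -118
  a_9 = -1·-118 + -3·46 + -1·32 = -52
  a_10 = -1·-52 + -3·-118 + -1·46 = 360
  a_11 = -1·360 + -3·-52 + -1·-118 = -86

-1,-3,-1 ; -86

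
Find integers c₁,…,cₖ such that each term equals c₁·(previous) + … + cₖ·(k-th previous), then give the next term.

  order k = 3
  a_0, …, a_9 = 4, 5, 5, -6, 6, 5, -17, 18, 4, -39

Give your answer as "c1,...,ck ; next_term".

  a_3 = -1·5 + -1·5 + 1·4 = -6
  a_4 = -1·-6 + -1·5 + 1·5 = 6
  a_5 = -1·6 + -1·-6 + 1·5 = 5
  a_6 = -1·5 + -1·6 + 1·-6 = -17
  a_7 = -1·-17 + -1·5 + 1·6 = 18
  a_8 = -1·18 + -1·-17 + 1·5 = 4
  a_9 = -1·4 + -1·18 + 1·-17 = -39
  a_10 = -1·-39 + -1·4 + 1·18 = 53

-1,-1,1 ; 53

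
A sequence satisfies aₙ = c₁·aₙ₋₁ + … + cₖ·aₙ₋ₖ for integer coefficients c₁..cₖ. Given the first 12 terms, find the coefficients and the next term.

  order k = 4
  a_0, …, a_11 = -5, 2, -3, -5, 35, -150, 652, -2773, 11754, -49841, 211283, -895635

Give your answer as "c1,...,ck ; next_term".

  a_4 = -4·-5 + 1·-3 + -1·2 + -4·-5 = 35
  a_5 = -4·35 + 1·-5 + -1·-3 + -4·2 = -150
  a_6 = -4·-150 + 1·35 + -1·-5 + -4·-3 = 652
  a_7 = -4·652 + 1·-150 + -1·35 + -4·-5 = -2773
  a_8 = -4·-2773 + 1·652 + -1·-150 + -4·35 = 11754
  a_9 = -4·11754 + 1·-2773 + -1·652 + -4·-150 = -49841
  a_10 = -4·-49841 + 1·11754 + -1·-2773 + -4·652 = 211283
  a_11 = -4·211283 + 1·-49841 + -1·11754 + -4·-2773 = -895635
  a_12 = -4·-895635 + 1·211283 + -1·-49841 + -4·11754 = 3796648

-4,1,-1,-4 ; 3796648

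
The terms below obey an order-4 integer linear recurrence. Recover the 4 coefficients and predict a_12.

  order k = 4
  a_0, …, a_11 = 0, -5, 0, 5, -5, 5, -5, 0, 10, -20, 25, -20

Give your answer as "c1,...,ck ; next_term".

-2,-2,-1,-1 ; 0

  a_4 = -2·5 + -2·0 + -1·-5 + -1·0 = -5
  a_5 = -2·-5 + -2·5 + -1·0 + -1·-5 = 5
  a_6 = -2·5 + -2·-5 + -1·5 + -1·0 = -5
  a_7 = -2·-5 + -2·5 + -1·-5 + -1·5 = 0
  a_8 = -2·0 + -2·-5 + -1·5 + -1·-5 = 10
  a_9 = -2·10 + -2·0 + -1·-5 + -1·5 = -20
  a_10 = -2·-20 + -2·10 + -1·0 + -1·-5 = 25
  a_11 = -2·25 + -2·-20 + -1·10 + -1·0 = -20
  a_12 = -2·-20 + -2·25 + -1·-20 + -1·10 = 0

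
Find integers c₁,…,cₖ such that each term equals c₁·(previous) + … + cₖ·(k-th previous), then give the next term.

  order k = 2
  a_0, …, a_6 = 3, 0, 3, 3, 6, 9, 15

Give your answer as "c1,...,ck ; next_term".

1,1 ; 24

  a_2 = 1·0 + 1·3 = 3
  a_3 = 1·3 + 1·0 = 3
  a_4 = 1·3 + 1·3 = 6
  a_5 = 1·6 + 1·3 = 9
  a_6 = 1·9 + 1·6 = 15
  a_7 = 1·15 + 1·9 = 24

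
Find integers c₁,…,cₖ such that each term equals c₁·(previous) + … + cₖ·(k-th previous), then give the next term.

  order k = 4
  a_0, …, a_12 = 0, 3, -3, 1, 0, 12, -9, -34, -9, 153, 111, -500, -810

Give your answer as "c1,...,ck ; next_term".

  a_4 = 0·1 + -3·-3 + -3·3 + 2·0 = 0
  a_5 = 0·0 + -3·1 + -3·-3 + 2·3 = 12
  a_6 = 0·12 + -3·0 + -3·1 + 2·-3 = -9
  a_7 = 0·-9 + -3·12 + -3·0 + 2·1 = -34
  a_8 = 0·-34 + -3·-9 + -3·12 + 2·0 = -9
  a_9 = 0·-9 + -3·-34 + -3·-9 + 2·12 = 153
  a_10 = 0·153 + -3·-9 + -3·-34 + 2·-9 = 111
  a_11 = 0·111 + -3·153 + -3·-9 + 2·-34 = -500
  a_12 = 0·-500 + -3·111 + -3·153 + 2·-9 = -810
  a_13 = 0·-810 + -3·-500 + -3·111 + 2·153 = 1473

0,-3,-3,2 ; 1473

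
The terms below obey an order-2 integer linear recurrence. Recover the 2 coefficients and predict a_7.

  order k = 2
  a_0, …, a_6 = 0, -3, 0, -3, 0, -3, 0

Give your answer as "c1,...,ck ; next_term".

0,1 ; -3

  a_2 = 0·-3 + 1·0 = 0
  a_3 = 0·0 + 1·-3 = -3
  a_4 = 0·-3 + 1·0 = 0
  a_5 = 0·0 + 1·-3 = -3
  a_6 = 0·-3 + 1·0 = 0
  a_7 = 0·0 + 1·-3 = -3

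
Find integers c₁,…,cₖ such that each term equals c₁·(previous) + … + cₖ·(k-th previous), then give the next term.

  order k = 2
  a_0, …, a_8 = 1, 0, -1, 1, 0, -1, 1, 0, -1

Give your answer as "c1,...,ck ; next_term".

  a_2 = -1·0 + -1·1 = -1
  a_3 = -1·-1 + -1·0 = 1
  a_4 = -1·1 + -1·-1 = 0
  a_5 = -1·0 + -1·1 = -1
  a_6 = -1·-1 + -1·0 = 1
  a_7 = -1·1 + -1·-1 = 0
  a_8 = -1·0 + -1·1 = -1
  a_9 = -1·-1 + -1·0 = 1

-1,-1 ; 1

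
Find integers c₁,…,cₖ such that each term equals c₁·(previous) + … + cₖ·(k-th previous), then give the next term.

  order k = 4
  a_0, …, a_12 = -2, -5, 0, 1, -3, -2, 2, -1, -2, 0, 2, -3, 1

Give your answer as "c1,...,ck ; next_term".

  a_4 = -1·1 + 0·0 + 0·-5 + 1·-2 = -3
  a_5 = -1·-3 + 0·1 + 0·0 + 1·-5 = -2
  a_6 = -1·-2 + 0·-3 + 0·1 + 1·0 = 2
  a_7 = -1·2 + 0·-2 + 0·-3 + 1·1 = -1
  a_8 = -1·-1 + 0·2 + 0·-2 + 1·-3 = -2
  a_9 = -1·-2 + 0·-1 + 0·2 + 1·-2 = 0
  a_10 = -1·0 + 0·-2 + 0·-1 + 1·2 = 2
  a_11 = -1·2 + 0·0 + 0·-2 + 1·-1 = -3
  a_12 = -1·-3 + 0·2 + 0·0 + 1·-2 = 1
  a_13 = -1·1 + 0·-3 + 0·2 + 1·0 = -1

-1,0,0,1 ; -1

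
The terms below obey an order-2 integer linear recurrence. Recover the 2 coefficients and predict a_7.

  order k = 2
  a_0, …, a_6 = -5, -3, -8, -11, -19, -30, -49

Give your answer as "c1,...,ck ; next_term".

  a_2 = 1·-3 + 1·-5 = -8
  a_3 = 1·-8 + 1·-3 = -11
  a_4 = 1·-11 + 1·-8 = -19
  a_5 = 1·-19 + 1·-11 = -30
  a_6 = 1·-30 + 1·-19 = -49
  a_7 = 1·-49 + 1·-30 = -79

1,1 ; -79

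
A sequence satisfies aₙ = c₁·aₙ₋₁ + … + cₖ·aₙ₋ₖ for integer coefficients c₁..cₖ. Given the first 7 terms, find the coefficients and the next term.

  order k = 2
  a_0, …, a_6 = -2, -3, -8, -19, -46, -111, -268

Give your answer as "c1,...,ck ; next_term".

  a_2 = 2·-3 + 1·-2 = -8
  a_3 = 2·-8 + 1·-3 = -19
  a_4 = 2·-19 + 1·-8 = -46
  a_5 = 2·-46 + 1·-19 = -111
  a_6 = 2·-111 + 1·-46 = -268
  a_7 = 2·-268 + 1·-111 = -647

2,1 ; -647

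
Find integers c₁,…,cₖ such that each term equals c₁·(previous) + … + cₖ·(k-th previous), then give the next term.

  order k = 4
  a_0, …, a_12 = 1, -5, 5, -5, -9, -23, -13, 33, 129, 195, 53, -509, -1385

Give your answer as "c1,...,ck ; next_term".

  a_4 = 2·-5 + -2·5 + -2·-5 + 1·1 = -9
  a_5 = 2·-9 + -2·-5 + -2·5 + 1·-5 = -23
  a_6 = 2·-23 + -2·-9 + -2·-5 + 1·5 = -13
  a_7 = 2·-13 + -2·-23 + -2·-9 + 1·-5 = 33
  a_8 = 2·33 + -2·-13 + -2·-23 + 1·-9 = 129
  a_9 = 2·129 + -2·33 + -2·-13 + 1·-23 = 195
  a_10 = 2·195 + -2·129 + -2·33 + 1·-13 = 53
  a_11 = 2·53 + -2·195 + -2·129 + 1·33 = -509
  a_12 = 2·-509 + -2·53 + -2·195 + 1·129 = -1385
  a_13 = 2·-1385 + -2·-509 + -2·53 + 1·195 = -1663

2,-2,-2,1 ; -1663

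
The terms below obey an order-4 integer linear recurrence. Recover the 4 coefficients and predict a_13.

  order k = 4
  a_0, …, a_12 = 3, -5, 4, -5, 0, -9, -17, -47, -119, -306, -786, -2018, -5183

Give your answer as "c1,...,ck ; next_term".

  a_4 = 2·-5 + 2·4 + -1·-5 + -1·3 = 0
  a_5 = 2·0 + 2·-5 + -1·4 + -1·-5 = -9
  a_6 = 2·-9 + 2·0 + -1·-5 + -1·4 = -17
  a_7 = 2·-17 + 2·-9 + -1·0 + -1·-5 = -47
  a_8 = 2·-47 + 2·-17 + -1·-9 + -1·0 = -119
  a_9 = 2·-119 + 2·-47 + -1·-17 + -1·-9 = -306
  a_10 = 2·-306 + 2·-119 + -1·-47 + -1·-17 = -786
  a_11 = 2·-786 + 2·-306 + -1·-119 + -1·-47 = -2018
  a_12 = 2·-2018 + 2·-786 + -1·-306 + -1·-119 = -5183
  a_13 = 2·-5183 + 2·-2018 + -1·-786 + -1·-306 = -13310

2,2,-1,-1 ; -13310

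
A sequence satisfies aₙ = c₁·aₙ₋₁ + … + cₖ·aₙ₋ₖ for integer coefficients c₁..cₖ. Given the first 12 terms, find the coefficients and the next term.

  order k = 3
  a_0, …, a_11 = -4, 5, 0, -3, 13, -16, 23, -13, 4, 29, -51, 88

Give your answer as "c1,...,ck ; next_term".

-1,1,2 ; -81

  a_3 = -1·0 + 1·5 + 2·-4 = -3
  a_4 = -1·-3 + 1·0 + 2·5 = 13
  a_5 = -1·13 + 1·-3 + 2·0 = -16
  a_6 = -1·-16 + 1·13 + 2·-3 = 23
  a_7 = -1·23 + 1·-16 + 2·13 = -13
  a_8 = -1·-13 + 1·23 + 2·-16 = 4
  a_9 = -1·4 + 1·-13 + 2·23 = 29
  a_10 = -1·29 + 1·4 + 2·-13 = -51
  a_11 = -1·-51 + 1·29 + 2·4 = 88
  a_12 = -1·88 + 1·-51 + 2·29 = -81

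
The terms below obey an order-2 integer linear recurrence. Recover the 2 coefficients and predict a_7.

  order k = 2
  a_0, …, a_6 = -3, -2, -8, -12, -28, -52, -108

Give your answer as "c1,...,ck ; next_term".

  a_2 = 1·-2 + 2·-3 = -8
  a_3 = 1·-8 + 2·-2 = -12
  a_4 = 1·-12 + 2·-8 = -28
  a_5 = 1·-28 + 2·-12 = -52
  a_6 = 1·-52 + 2·-28 = -108
  a_7 = 1·-108 + 2·-52 = -212

1,2 ; -212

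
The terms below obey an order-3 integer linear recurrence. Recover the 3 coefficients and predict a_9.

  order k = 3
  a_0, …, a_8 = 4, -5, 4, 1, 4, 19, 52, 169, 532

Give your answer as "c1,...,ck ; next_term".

2,3,2 ; 1675

  a_3 = 2·4 + 3·-5 + 2·4 = 1
  a_4 = 2·1 + 3·4 + 2·-5 = 4
  a_5 = 2·4 + 3·1 + 2·4 = 19
  a_6 = 2·19 + 3·4 + 2·1 = 52
  a_7 = 2·52 + 3·19 + 2·4 = 169
  a_8 = 2·169 + 3·52 + 2·19 = 532
  a_9 = 2·532 + 3·169 + 2·52 = 1675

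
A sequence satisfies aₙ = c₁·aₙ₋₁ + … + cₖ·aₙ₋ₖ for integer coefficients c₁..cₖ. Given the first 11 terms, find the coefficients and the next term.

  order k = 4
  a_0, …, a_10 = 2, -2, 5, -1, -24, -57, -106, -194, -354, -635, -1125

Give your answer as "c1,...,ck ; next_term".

3,-3,2,-1 ; -1984

  a_4 = 3·-1 + -3·5 + 2·-2 + -1·2 = -24
  a_5 = 3·-24 + -3·-1 + 2·5 + -1·-2 = -57
  a_6 = 3·-57 + -3·-24 + 2·-1 + -1·5 = -106
  a_7 = 3·-106 + -3·-57 + 2·-24 + -1·-1 = -194
  a_8 = 3·-194 + -3·-106 + 2·-57 + -1·-24 = -354
  a_9 = 3·-354 + -3·-194 + 2·-106 + -1·-57 = -635
  a_10 = 3·-635 + -3·-354 + 2·-194 + -1·-106 = -1125
  a_11 = 3·-1125 + -3·-635 + 2·-354 + -1·-194 = -1984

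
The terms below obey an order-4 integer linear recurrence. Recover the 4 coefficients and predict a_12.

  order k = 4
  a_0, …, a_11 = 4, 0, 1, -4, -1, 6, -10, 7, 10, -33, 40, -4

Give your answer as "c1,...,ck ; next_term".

  a_4 = -1·-4 + -1·1 + 1·0 + -1·4 = -1
  a_5 = -1·-1 + -1·-4 + 1·1 + -1·0 = 6
  a_6 = -1·6 + -1·-1 + 1·-4 + -1·1 = -10
  a_7 = -1·-10 + -1·6 + 1·-1 + -1·-4 = 7
  a_8 = -1·7 + -1·-10 + 1·6 + -1·-1 = 10
  a_9 = -1·10 + -1·7 + 1·-10 + -1·6 = -33
  a_10 = -1·-33 + -1·10 + 1·7 + -1·-10 = 40
  a_11 = -1·40 + -1·-33 + 1·10 + -1·7 = -4
  a_12 = -1·-4 + -1·40 + 1·-33 + -1·10 = -79

-1,-1,1,-1 ; -79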